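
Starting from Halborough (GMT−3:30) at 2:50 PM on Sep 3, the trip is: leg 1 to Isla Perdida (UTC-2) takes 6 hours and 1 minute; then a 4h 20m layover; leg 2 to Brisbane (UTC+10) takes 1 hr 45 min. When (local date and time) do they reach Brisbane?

Convert departure to UTC: 2:50 PM + 3:30 = 6:20 PM UTC on Sep 3.
Add 6 hours and 1 minute leg 1 → 12:21 AM UTC (Sep 4).
Add 4 hours 20 minutes layover in Isla Perdida → 4:41 AM UTC.
Add 1 hour and 45 minutes leg 2 → 6:26 AM UTC.
Brisbane is UTC+10:00, so local arrival = 6:26 AM + 10:00 = 4:26 PM on Sep 4.

4:26 PM on September 4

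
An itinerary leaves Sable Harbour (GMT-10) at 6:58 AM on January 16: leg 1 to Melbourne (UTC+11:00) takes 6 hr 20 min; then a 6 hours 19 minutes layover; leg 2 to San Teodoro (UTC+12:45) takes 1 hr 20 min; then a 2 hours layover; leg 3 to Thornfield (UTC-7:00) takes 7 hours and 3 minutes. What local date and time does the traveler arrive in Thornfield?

9:00 AM on January 17

Convert departure to UTC: 6:58 AM + 10:00 = 4:58 PM UTC on Jan 16.
Add 6 hours 20 minutes leg 1 → 11:18 PM UTC.
Add 6 hours 19 minutes layover in Melbourne → 5:37 AM UTC (Jan 17).
Add 1 hour and 20 minutes leg 2 → 6:57 AM UTC.
Add 2 hours layover in San Teodoro → 8:57 AM UTC.
Add 7 hours and 3 minutes leg 3 → 4:00 PM UTC.
Thornfield is UTC−7:00, so local arrival = 4:00 PM − 7:00 = 9:00 AM on Jan 17.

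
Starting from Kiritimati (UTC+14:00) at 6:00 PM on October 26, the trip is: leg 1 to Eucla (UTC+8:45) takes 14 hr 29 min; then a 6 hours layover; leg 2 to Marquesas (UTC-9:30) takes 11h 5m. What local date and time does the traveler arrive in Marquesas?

2:04 AM on Oct 27

Convert departure to UTC: 6:00 PM − 14:00 = 4:00 AM UTC on Oct 26.
Add 14 hours and 29 minutes leg 1 → 6:29 PM UTC.
Add 6 hours layover in Eucla → 12:29 AM UTC (Oct 27).
Add 11 hours and 5 minutes leg 2 → 11:34 AM UTC.
Marquesas is UTC−9:30, so local arrival = 11:34 AM − 9:30 = 2:04 AM on Oct 27.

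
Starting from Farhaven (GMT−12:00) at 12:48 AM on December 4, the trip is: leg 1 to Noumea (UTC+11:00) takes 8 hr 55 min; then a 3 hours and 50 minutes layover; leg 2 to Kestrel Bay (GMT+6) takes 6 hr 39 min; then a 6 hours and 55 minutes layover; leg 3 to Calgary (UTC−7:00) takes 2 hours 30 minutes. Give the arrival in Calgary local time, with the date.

Convert departure to UTC: 12:48 AM + 12:00 = 12:48 PM UTC on Dec 4.
Add 8 hours 55 minutes leg 1 → 9:43 PM UTC.
Add 3 hours and 50 minutes layover in Noumea → 1:33 AM UTC (Dec 5).
Add 6 hours 39 minutes leg 2 → 8:12 AM UTC.
Add 6 hours and 55 minutes layover in Kestrel Bay → 3:07 PM UTC.
Add 2 hours 30 minutes leg 3 → 5:37 PM UTC.
Calgary is UTC−7:00, so local arrival = 5:37 PM − 7:00 = 10:37 AM on Dec 5.

10:37 AM on Dec 5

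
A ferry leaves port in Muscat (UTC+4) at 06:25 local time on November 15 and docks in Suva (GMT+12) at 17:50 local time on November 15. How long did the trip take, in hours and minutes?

Departure in UTC: 06:25 − 4:00 = 02:25 on Nov 15.
Arrival in UTC: 17:50 − 12:00 = 05:50 on Nov 15.
Elapsed = 05:50 − 02:25 = 3 hours 25 minutes.

3 hours 25 minutes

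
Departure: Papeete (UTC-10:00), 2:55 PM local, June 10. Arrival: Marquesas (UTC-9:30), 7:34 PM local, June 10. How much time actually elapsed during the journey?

Departure in UTC: 2:55 PM + 10:00 = 12:55 AM on Jun 11.
Arrival in UTC: 7:34 PM + 9:30 = 5:04 AM on Jun 11.
Elapsed = 5:04 AM − 12:55 AM = 4 hours 9 minutes.

4 hours 9 minutes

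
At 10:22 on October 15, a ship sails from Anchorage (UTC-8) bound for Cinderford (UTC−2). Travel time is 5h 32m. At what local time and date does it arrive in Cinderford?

21:54 on October 15

Convert departure to UTC: 10:22 + 8:00 = 18:22 UTC on Oct 15.
Add 5 hours 32 minutes travel time → 23:54 UTC.
Cinderford is UTC−2:00, so local arrival = 23:54 − 2:00 = 21:54 on Oct 15.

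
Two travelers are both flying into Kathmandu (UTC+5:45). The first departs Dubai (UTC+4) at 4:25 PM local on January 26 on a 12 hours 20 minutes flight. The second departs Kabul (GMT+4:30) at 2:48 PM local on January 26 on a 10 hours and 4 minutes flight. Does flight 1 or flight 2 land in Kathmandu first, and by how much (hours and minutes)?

Flight 1 in UTC: 4:25 PM − 4:00 = 12:25 PM on Jan 26.
+12 hours 20 minutes → arrive 12:45 AM UTC on Jan 27.
Flight 2 in UTC: 2:48 PM − 4:30 = 10:18 AM on Jan 26.
+10 hours and 4 minutes → arrive 8:22 PM UTC on Jan 26.
Flight 2 lands earlier by 4 hours 23 minutes.

the second, by 4 hours 23 minutes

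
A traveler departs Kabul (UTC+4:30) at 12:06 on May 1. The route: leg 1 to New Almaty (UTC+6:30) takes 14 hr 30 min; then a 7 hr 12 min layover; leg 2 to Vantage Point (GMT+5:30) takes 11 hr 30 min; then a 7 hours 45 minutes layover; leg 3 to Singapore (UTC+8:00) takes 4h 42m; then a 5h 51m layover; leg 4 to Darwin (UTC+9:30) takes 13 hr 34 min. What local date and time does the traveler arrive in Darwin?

10:10 on May 4

Convert departure to UTC: 12:06 − 4:30 = 07:36 UTC on May 1.
Add 14 hours and 30 minutes leg 1 → 22:06 UTC.
Add 7 hours 12 minutes layover in New Almaty → 05:18 UTC (May 2).
Add 11 hours and 30 minutes leg 2 → 16:48 UTC.
Add 7 hours 45 minutes layover in Vantage Point → 00:33 UTC (May 3).
Add 4 hours 42 minutes leg 3 → 05:15 UTC.
Add 5 hours 51 minutes layover in Singapore → 11:06 UTC.
Add 13 hours 34 minutes leg 4 → 00:40 UTC (May 4).
Darwin is UTC+9:30, so local arrival = 00:40 + 9:30 = 10:10 on May 4.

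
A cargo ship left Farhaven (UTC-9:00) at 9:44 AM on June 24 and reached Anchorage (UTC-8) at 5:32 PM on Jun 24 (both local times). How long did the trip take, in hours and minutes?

6 hours 48 minutes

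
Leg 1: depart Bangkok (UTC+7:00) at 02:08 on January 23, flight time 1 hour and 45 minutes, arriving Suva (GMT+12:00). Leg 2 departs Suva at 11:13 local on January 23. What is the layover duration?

2 hours 20 minutes

Convert departure to UTC: 02:08 − 7:00 = 19:08 UTC on Jan 22.
Add 1 hour 45 minutes flight time → 20:53 UTC.
Suva is UTC+12:00, so local arrival = 20:53 + 12:00 = 08:53 on Jan 23.
Layover = 11:13 − 08:53 = 2 hours 20 minutes.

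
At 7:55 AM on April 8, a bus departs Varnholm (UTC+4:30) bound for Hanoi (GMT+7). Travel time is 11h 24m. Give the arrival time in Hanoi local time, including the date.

9:49 PM on Apr 8

Convert departure to UTC: 7:55 AM − 4:30 = 3:25 AM UTC on Apr 8.
Add 11 hours 24 minutes travel time → 2:49 PM UTC.
Hanoi is UTC+7:00, so local arrival = 2:49 PM + 7:00 = 9:49 PM on Apr 8.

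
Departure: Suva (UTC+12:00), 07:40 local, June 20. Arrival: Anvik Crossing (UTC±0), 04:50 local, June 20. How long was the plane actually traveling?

9 hours 10 minutes

Anvik Crossing is 12:00 behind Suva.
Clock-face elapsed time (ignoring zones) is −2 hours 50 minutes.
Actual elapsed = −2 hours 50 minutes + 12:00 = 9 hours 10 minutes.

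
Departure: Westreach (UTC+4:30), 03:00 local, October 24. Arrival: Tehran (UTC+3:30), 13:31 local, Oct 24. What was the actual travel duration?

Tehran is 1:00 behind Westreach.
Clock-face elapsed time (ignoring zones) is 10 hours 31 minutes.
Actual elapsed = 10 hours 31 minutes + 1:00 = 11 hours 31 minutes.

11 hours 31 minutes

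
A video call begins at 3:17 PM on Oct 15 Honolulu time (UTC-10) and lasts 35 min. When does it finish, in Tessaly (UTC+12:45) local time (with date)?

2:37 PM on Oct 16

Convert start to UTC: 3:17 PM + 10:00 = 1:17 AM UTC on Oct 16.
Add 35 minutes duration → 1:52 AM UTC.
Tessaly is UTC+12:45, so local end time = 1:52 AM + 12:45 = 2:37 PM on Oct 16.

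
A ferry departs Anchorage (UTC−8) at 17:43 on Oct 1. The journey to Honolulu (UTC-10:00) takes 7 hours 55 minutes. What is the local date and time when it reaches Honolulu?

23:38 on October 1

Convert departure to UTC: 17:43 + 8:00 = 01:43 UTC on Oct 2.
Add 7 hours 55 minutes travel time → 09:38 UTC.
Honolulu is UTC−10:00, so local arrival = 09:38 − 10:00 = 23:38 on Oct 1.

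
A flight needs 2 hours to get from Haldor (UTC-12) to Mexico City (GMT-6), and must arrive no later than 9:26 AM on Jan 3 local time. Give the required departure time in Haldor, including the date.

1:26 AM on January 3

Target arrival in UTC: 9:26 AM + 6:00 = 3:26 PM on Jan 3.
Subtract 2 hours → departure 1:26 PM UTC on Jan 3.
Haldor is UTC−12:00: 1:26 PM − 12:00 = 1:26 AM on Jan 3.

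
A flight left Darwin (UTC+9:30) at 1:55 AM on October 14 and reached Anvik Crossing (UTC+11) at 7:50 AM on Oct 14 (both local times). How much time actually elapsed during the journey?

Anvik Crossing is 1:30 ahead of Darwin.
Clock-face elapsed time (ignoring zones) is 5 hours 55 minutes.
Actual elapsed = 5 hours 55 minutes − 1:30 = 4 hours 25 minutes.

4 hours 25 minutes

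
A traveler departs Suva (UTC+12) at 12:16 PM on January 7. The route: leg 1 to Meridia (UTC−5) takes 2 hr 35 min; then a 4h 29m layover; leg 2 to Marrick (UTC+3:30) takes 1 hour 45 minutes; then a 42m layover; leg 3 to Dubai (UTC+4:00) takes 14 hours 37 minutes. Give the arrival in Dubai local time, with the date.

4:24 AM on January 8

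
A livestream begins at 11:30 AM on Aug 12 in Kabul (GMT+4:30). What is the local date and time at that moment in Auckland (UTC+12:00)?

7:00 PM on August 12

Auckland is 7:30 ahead of Kabul.
Shift by the zone difference: 11:30 AM + 7:30 = 7:00 PM on Aug 12 in Auckland.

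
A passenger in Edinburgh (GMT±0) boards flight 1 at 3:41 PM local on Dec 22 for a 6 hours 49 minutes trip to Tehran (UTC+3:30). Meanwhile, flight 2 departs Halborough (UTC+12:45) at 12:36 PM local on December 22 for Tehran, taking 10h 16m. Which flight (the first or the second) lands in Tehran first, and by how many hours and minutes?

Flight 1 departs at 3:41 PM UTC (Dec 22).
+6 hours and 49 minutes → arrive 10:30 PM UTC on Dec 22.
Flight 2 in UTC: 12:36 PM − 12:45 = 11:51 PM on Dec 21.
+10 hours and 16 minutes → arrive 10:07 AM UTC on Dec 22.
Flight 2 lands earlier by 12 hours 23 minutes.

the second, by 12 hours 23 minutes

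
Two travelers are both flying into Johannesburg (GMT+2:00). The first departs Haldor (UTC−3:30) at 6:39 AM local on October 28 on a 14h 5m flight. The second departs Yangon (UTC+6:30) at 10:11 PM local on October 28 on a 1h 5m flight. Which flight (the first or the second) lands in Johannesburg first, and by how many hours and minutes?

Flight 1 in UTC: 6:39 AM + 3:30 = 10:09 AM on Oct 28.
+14 hours and 5 minutes → arrive 12:14 AM UTC on Oct 29.
Flight 2 in UTC: 10:11 PM − 6:30 = 3:41 PM on Oct 28.
+1 hour 5 minutes → arrive 4:46 PM UTC on Oct 28.
Flight 2 lands earlier by 7 hours 28 minutes.

the second, by 7 hours 28 minutes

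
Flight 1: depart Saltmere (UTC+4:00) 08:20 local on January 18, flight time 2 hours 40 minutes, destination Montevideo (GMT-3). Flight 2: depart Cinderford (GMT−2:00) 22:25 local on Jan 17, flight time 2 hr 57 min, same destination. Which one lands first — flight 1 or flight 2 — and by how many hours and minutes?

the second, by 3 hours 38 minutes

Flight 1 in UTC: 08:20 − 4:00 = 04:20 on Jan 18.
+2 hours and 40 minutes → arrive 07:00 UTC on Jan 18.
Flight 2 in UTC: 22:25 + 2:00 = 00:25 on Jan 18.
+2 hours 57 minutes → arrive 03:22 UTC on Jan 18.
Flight 2 lands earlier by 3 hours 38 minutes.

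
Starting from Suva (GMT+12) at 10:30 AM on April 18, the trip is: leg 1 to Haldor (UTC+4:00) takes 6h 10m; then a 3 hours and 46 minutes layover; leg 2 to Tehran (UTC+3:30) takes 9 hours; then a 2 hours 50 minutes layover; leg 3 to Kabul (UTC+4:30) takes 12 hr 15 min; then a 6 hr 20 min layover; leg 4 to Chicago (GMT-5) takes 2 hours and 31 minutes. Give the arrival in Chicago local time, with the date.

Convert departure to UTC: 10:30 AM − 12:00 = 10:30 PM UTC on Apr 17.
Add 6 hours and 10 minutes leg 1 → 4:40 AM UTC (Apr 18).
Add 3 hours and 46 minutes layover in Haldor → 8:26 AM UTC.
Add 9 hours leg 2 → 5:26 PM UTC.
Add 2 hours 50 minutes layover in Tehran → 8:16 PM UTC.
Add 12 hours and 15 minutes leg 3 → 8:31 AM UTC (Apr 19).
Add 6 hours and 20 minutes layover in Kabul → 2:51 PM UTC.
Add 2 hours 31 minutes leg 4 → 5:22 PM UTC.
Chicago is UTC−5:00, so local arrival = 5:22 PM − 5:00 = 12:22 PM on Apr 19.

12:22 PM on April 19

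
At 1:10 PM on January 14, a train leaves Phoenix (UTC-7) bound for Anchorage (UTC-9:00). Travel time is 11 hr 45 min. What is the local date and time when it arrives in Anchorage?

Convert departure to UTC: 1:10 PM + 7:00 = 8:10 PM UTC on Jan 14.
Add 11 hours and 45 minutes travel time → 7:55 AM UTC (Jan 15).
Anchorage is UTC−9:00, so local arrival = 7:55 AM − 9:00 = 10:55 PM on Jan 14.

10:55 PM on Jan 14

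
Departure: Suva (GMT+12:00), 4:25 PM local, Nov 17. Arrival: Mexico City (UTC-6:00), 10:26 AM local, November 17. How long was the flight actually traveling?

12 hours 1 minute

Departure in UTC: 4:25 PM − 12:00 = 4:25 AM on Nov 17.
Arrival in UTC: 10:26 AM + 6:00 = 4:26 PM on Nov 17.
Elapsed = 4:26 PM − 4:25 AM = 12 hours 1 minute.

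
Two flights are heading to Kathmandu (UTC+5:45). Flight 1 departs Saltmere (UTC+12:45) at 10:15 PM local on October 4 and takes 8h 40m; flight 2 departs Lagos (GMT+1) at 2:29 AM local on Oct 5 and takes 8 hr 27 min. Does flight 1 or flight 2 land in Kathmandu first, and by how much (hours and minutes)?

Flight 1 in UTC: 10:15 PM − 12:45 = 9:30 AM on Oct 4.
+8 hours 40 minutes → arrive 6:10 PM UTC on Oct 4.
Flight 2 in UTC: 2:29 AM − 1:00 = 1:29 AM on Oct 5.
+8 hours 27 minutes → arrive 9:56 AM UTC on Oct 5.
Flight 1 lands earlier by 15 hours 46 minutes.

the first, by 15 hours 46 minutes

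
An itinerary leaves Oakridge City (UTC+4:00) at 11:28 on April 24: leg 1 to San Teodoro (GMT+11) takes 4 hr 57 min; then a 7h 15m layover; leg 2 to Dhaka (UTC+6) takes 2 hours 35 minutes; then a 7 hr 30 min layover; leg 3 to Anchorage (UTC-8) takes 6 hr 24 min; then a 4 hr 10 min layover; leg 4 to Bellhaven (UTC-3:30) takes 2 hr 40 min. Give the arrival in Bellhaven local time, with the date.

15:29 on Apr 25

Convert departure to UTC: 11:28 − 4:00 = 07:28 UTC on Apr 24.
Add 4 hours 57 minutes leg 1 → 12:25 UTC.
Add 7 hours 15 minutes layover in San Teodoro → 19:40 UTC.
Add 2 hours and 35 minutes leg 2 → 22:15 UTC.
Add 7 hours 30 minutes layover in Dhaka → 05:45 UTC (Apr 25).
Add 6 hours and 24 minutes leg 3 → 12:09 UTC.
Add 4 hours 10 minutes layover in Anchorage → 16:19 UTC.
Add 2 hours and 40 minutes leg 4 → 18:59 UTC.
Bellhaven is UTC−3:30, so local arrival = 18:59 − 3:30 = 15:29 on Apr 25.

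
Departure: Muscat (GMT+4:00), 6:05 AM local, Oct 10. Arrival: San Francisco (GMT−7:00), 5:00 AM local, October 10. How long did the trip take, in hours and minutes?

9 hours 55 minutes

Departure in UTC: 6:05 AM − 4:00 = 2:05 AM on Oct 10.
Arrival in UTC: 5:00 AM + 7:00 = 12:00 PM on Oct 10.
Elapsed = 12:00 PM − 2:05 AM = 9 hours 55 minutes.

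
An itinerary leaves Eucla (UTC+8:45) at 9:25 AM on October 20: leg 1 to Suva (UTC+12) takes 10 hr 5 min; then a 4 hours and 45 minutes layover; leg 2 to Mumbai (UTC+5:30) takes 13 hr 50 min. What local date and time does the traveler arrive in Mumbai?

10:50 AM on October 21

Convert departure to UTC: 9:25 AM − 8:45 = 12:40 AM UTC on Oct 20.
Add 10 hours and 5 minutes leg 1 → 10:45 AM UTC.
Add 4 hours 45 minutes layover in Suva → 3:30 PM UTC.
Add 13 hours 50 minutes leg 2 → 5:20 AM UTC (Oct 21).
Mumbai is UTC+5:30, so local arrival = 5:20 AM + 5:30 = 10:50 AM on Oct 21.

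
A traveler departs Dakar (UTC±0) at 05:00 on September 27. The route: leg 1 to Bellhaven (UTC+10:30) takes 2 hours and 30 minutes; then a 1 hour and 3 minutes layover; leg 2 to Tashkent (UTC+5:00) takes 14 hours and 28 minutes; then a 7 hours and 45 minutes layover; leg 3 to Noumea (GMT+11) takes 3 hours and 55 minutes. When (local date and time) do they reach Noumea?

21:41 on September 28

Dakar is at UTC+0, so departure is already 05:00 UTC on Sep 27.
Add 2 hours and 30 minutes leg 1 → 07:30 UTC.
Add 1 hour 3 minutes layover in Bellhaven → 08:33 UTC.
Add 14 hours and 28 minutes leg 2 → 23:01 UTC.
Add 7 hours and 45 minutes layover in Tashkent → 06:46 UTC (Sep 28).
Add 3 hours 55 minutes leg 3 → 10:41 UTC.
Noumea is UTC+11:00, so local arrival = 10:41 + 11:00 = 21:41 on Sep 28.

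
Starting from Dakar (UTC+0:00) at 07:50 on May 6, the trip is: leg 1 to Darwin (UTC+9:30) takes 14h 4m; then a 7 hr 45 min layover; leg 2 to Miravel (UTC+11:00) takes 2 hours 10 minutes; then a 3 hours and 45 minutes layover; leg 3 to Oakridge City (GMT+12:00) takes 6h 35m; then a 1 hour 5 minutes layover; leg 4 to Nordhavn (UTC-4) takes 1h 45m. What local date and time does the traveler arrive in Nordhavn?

16:59 on May 7

Dakar is at UTC+0, so departure is already 07:50 UTC on May 6.
Add 14 hours and 4 minutes leg 1 → 21:54 UTC.
Add 7 hours and 45 minutes layover in Darwin → 05:39 UTC (May 7).
Add 2 hours 10 minutes leg 2 → 07:49 UTC.
Add 3 hours 45 minutes layover in Miravel → 11:34 UTC.
Add 6 hours and 35 minutes leg 3 → 18:09 UTC.
Add 1 hour and 5 minutes layover in Oakridge City → 19:14 UTC.
Add 1 hour and 45 minutes leg 4 → 20:59 UTC.
Nordhavn is UTC−4:00, so local arrival = 20:59 − 4:00 = 16:59 on May 7.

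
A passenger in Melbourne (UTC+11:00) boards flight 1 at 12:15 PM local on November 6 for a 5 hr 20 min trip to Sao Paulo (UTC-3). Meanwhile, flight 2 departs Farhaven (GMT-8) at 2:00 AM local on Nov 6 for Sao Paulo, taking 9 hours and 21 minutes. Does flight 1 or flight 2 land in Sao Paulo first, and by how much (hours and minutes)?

Flight 1 in UTC: 12:15 PM − 11:00 = 1:15 AM on Nov 6.
+5 hours and 20 minutes → arrive 6:35 AM UTC on Nov 6.
Flight 2 in UTC: 2:00 AM + 8:00 = 10:00 AM on Nov 6.
+9 hours and 21 minutes → arrive 7:21 PM UTC on Nov 6.
Flight 1 lands earlier by 12 hours 46 minutes.

the first, by 12 hours 46 minutes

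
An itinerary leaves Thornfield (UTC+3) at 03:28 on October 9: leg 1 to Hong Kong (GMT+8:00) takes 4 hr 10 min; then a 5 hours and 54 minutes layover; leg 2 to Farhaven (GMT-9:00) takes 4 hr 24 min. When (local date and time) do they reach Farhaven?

05:56 on October 9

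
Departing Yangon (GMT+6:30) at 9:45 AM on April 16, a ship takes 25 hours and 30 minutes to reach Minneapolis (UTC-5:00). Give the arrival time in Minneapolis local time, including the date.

11:45 PM on Apr 16

Convert departure to UTC: 9:45 AM − 6:30 = 3:15 AM UTC on Apr 16.
Add 25 hours and 30 minutes travel time → 4:45 AM UTC (Apr 17).
Minneapolis is UTC−5:00, so local arrival = 4:45 AM − 5:00 = 11:45 PM on Apr 16.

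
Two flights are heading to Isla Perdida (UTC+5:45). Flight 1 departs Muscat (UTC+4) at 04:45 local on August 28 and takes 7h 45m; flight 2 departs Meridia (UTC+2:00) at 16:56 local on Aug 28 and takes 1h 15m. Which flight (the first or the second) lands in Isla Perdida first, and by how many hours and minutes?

the first, by 7 hours 41 minutes

Flight 1 in UTC: 04:45 − 4:00 = 00:45 on Aug 28.
+7 hours and 45 minutes → arrive 08:30 UTC on Aug 28.
Flight 2 in UTC: 16:56 − 2:00 = 14:56 on Aug 28.
+1 hour 15 minutes → arrive 16:11 UTC on Aug 28.
Flight 1 lands earlier by 7 hours 41 minutes.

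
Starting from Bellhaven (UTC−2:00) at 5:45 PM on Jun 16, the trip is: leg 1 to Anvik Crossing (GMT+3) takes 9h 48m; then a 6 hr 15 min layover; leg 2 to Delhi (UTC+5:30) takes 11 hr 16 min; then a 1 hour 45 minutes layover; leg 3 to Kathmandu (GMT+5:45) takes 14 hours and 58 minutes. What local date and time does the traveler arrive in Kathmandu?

Convert departure to UTC: 5:45 PM + 2:00 = 7:45 PM UTC on Jun 16.
Add 9 hours and 48 minutes leg 1 → 5:33 AM UTC (Jun 17).
Add 6 hours 15 minutes layover in Anvik Crossing → 11:48 AM UTC.
Add 11 hours 16 minutes leg 2 → 11:04 PM UTC.
Add 1 hour 45 minutes layover in Delhi → 12:49 AM UTC (Jun 18).
Add 14 hours and 58 minutes leg 3 → 3:47 PM UTC.
Kathmandu is UTC+5:45, so local arrival = 3:47 PM + 5:45 = 9:32 PM on Jun 18.

9:32 PM on June 18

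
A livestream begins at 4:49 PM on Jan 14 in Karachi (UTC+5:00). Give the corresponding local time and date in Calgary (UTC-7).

4:49 AM on January 14

In UTC: 4:49 PM − 5:00 = 11:49 AM on Jan 14.
Calgary is UTC−7:00: 11:49 AM − 7:00 = 4:49 AM on Jan 14.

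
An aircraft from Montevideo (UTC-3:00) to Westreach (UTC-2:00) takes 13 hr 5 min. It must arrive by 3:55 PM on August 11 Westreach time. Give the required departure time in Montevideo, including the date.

Target arrival in UTC: 3:55 PM + 2:00 = 5:55 PM on Aug 11.
Subtract 13 hours and 5 minutes → departure 4:50 AM UTC on Aug 11.
Montevideo is UTC−3:00: 4:50 AM − 3:00 = 1:50 AM on Aug 11.

1:50 AM on August 11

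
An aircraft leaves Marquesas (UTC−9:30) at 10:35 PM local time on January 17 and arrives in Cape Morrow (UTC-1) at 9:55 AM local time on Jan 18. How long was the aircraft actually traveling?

2 hours 50 minutes

Departure in UTC: 10:35 PM + 9:30 = 8:05 AM on Jan 18.
Arrival in UTC: 9:55 AM + 1:00 = 10:55 AM on Jan 18.
Elapsed = 10:55 AM − 8:05 AM = 2 hours 50 minutes.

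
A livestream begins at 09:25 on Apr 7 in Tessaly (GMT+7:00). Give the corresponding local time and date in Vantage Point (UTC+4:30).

06:55 on April 7

In UTC: 09:25 − 7:00 = 02:25 on Apr 7.
Vantage Point is UTC+4:30: 02:25 + 4:30 = 06:55 on Apr 7.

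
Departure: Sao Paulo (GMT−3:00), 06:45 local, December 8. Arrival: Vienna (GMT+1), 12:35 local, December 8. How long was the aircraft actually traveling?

Departure in UTC: 06:45 + 3:00 = 09:45 on Dec 8.
Arrival in UTC: 12:35 − 1:00 = 11:35 on Dec 8.
Elapsed = 11:35 − 09:45 = 1 hour 50 minutes.

1 hour 50 minutes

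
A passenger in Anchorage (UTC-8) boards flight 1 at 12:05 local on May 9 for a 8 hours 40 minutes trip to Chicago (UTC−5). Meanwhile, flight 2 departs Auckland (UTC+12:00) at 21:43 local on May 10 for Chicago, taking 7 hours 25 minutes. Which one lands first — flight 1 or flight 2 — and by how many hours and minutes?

Flight 1 in UTC: 12:05 + 8:00 = 20:05 on May 9.
+8 hours and 40 minutes → arrive 04:45 UTC on May 10.
Flight 2 in UTC: 21:43 − 12:00 = 09:43 on May 10.
+7 hours and 25 minutes → arrive 17:08 UTC on May 10.
Flight 1 lands earlier by 12 hours 23 minutes.

the first, by 12 hours 23 minutes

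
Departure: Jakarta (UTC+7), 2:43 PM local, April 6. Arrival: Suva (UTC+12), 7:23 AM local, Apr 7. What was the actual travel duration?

Departure in UTC: 2:43 PM − 7:00 = 7:43 AM on Apr 6.
Arrival in UTC: 7:23 AM − 12:00 = 7:23 PM on Apr 6.
Elapsed = 7:23 PM − 7:43 AM = 11 hours 40 minutes.

11 hours 40 minutes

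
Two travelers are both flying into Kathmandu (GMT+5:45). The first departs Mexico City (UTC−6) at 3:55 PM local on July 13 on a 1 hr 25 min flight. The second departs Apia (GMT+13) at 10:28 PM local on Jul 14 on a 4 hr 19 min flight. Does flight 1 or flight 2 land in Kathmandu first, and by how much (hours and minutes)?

the first, by 14 hours 27 minutes

Flight 1 in UTC: 3:55 PM + 6:00 = 9:55 PM on Jul 13.
+1 hour and 25 minutes → arrive 11:20 PM UTC on Jul 13.
Flight 2 in UTC: 10:28 PM − 13:00 = 9:28 AM on Jul 14.
+4 hours and 19 minutes → arrive 1:47 PM UTC on Jul 14.
Flight 1 lands earlier by 14 hours 27 minutes.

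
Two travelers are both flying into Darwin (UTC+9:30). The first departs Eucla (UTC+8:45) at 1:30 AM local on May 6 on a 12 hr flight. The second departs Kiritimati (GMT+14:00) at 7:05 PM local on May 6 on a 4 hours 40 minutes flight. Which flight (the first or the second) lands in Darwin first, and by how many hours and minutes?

Flight 1 in UTC: 1:30 AM − 8:45 = 4:45 PM on May 5.
+12 hours → arrive 4:45 AM UTC on May 6.
Flight 2 in UTC: 7:05 PM − 14:00 = 5:05 AM on May 6.
+4 hours and 40 minutes → arrive 9:45 AM UTC on May 6.
Flight 1 lands earlier by 5 hours.

the first, by 5 hours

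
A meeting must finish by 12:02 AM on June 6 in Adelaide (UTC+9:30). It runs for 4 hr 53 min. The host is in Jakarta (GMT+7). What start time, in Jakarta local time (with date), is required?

Target end time in UTC: 12:02 AM − 9:30 = 2:32 PM on Jun 5.
Subtract 4 hours and 53 minutes → start 9:39 AM UTC on Jun 5.
Jakarta is UTC+7:00: 9:39 AM + 7:00 = 4:39 PM on Jun 5.

4:39 PM on June 5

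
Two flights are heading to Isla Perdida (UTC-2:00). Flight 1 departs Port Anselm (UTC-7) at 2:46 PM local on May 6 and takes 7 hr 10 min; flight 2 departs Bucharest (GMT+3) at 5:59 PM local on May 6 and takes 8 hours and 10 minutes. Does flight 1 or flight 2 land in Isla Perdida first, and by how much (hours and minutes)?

Flight 1 in UTC: 2:46 PM + 7:00 = 9:46 PM on May 6.
+7 hours 10 minutes → arrive 4:56 AM UTC on May 7.
Flight 2 in UTC: 5:59 PM − 3:00 = 2:59 PM on May 6.
+8 hours and 10 minutes → arrive 11:09 PM UTC on May 6.
Flight 2 lands earlier by 5 hours 47 minutes.

the second, by 5 hours 47 minutes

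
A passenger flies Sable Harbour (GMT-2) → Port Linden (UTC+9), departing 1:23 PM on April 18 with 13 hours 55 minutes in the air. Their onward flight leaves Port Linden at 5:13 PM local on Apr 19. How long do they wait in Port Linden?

Convert departure to UTC: 1:23 PM + 2:00 = 3:23 PM UTC on Apr 18.
Add 13 hours 55 minutes flight time → 5:18 AM UTC (Apr 19).
Port Linden is UTC+9:00, so local arrival = 5:18 AM + 9:00 = 2:18 PM on Apr 19.
Layover = 5:13 PM − 2:18 PM = 2 hours 55 minutes.

2 hours 55 minutes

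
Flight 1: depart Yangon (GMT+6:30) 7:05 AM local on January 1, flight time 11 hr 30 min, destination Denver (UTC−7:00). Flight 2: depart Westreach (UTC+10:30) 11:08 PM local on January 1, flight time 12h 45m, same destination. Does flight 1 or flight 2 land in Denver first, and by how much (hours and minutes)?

the first, by 13 hours 18 minutes

Flight 1 in UTC: 7:05 AM − 6:30 = 12:35 AM on Jan 1.
+11 hours 30 minutes → arrive 12:05 PM UTC on Jan 1.
Flight 2 in UTC: 11:08 PM − 10:30 = 12:38 PM on Jan 1.
+12 hours and 45 minutes → arrive 1:23 AM UTC on Jan 2.
Flight 1 lands earlier by 13 hours 18 minutes.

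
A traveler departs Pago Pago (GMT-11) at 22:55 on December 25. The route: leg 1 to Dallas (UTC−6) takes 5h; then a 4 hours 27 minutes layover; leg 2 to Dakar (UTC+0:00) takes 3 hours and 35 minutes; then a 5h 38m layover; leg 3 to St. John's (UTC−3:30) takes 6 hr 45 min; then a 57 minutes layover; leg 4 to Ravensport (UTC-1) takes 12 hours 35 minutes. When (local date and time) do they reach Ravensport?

Convert departure to UTC: 22:55 + 11:00 = 09:55 UTC on Dec 26.
Add 5 hours leg 1 → 14:55 UTC.
Add 4 hours 27 minutes layover in Dallas → 19:22 UTC.
Add 3 hours and 35 minutes leg 2 → 22:57 UTC.
Add 5 hours 38 minutes layover in Dakar → 04:35 UTC (Dec 27).
Add 6 hours 45 minutes leg 3 → 11:20 UTC.
Add 57 minutes layover in St. John's → 12:17 UTC.
Add 12 hours and 35 minutes leg 4 → 00:52 UTC (Dec 28).
Ravensport is UTC−1:00, so local arrival = 00:52 − 1:00 = 23:52 on Dec 27.

23:52 on December 27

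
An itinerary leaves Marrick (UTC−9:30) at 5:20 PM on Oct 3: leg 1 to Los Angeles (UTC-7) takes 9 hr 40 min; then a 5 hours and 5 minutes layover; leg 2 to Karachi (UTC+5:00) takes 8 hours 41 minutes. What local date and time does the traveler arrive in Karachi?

7:16 AM on Oct 5

Convert departure to UTC: 5:20 PM + 9:30 = 2:50 AM UTC on Oct 4.
Add 9 hours 40 minutes leg 1 → 12:30 PM UTC.
Add 5 hours and 5 minutes layover in Los Angeles → 5:35 PM UTC.
Add 8 hours 41 minutes leg 2 → 2:16 AM UTC (Oct 5).
Karachi is UTC+5:00, so local arrival = 2:16 AM + 5:00 = 7:16 AM on Oct 5.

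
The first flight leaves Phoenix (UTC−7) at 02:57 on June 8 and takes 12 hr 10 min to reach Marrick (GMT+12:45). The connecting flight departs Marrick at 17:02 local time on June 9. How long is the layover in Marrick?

Convert departure to UTC: 02:57 + 7:00 = 09:57 UTC on Jun 8.
Add 12 hours 10 minutes flight time → 22:07 UTC.
Marrick is UTC+12:45, so local arrival = 22:07 + 12:45 = 10:52 on Jun 9.
Layover = 17:02 − 10:52 = 6 hours 10 minutes.

6 hours 10 minutes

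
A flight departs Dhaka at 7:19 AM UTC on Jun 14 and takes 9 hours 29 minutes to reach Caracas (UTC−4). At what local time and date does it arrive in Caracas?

12:48 PM on June 14

Departure is given in UTC: 7:19 AM on Jun 14.
Add 9 hours and 29 minutes → 4:48 PM UTC.
Caracas is UTC−4:00: 4:48 PM − 4:00 = 12:48 PM on Jun 14.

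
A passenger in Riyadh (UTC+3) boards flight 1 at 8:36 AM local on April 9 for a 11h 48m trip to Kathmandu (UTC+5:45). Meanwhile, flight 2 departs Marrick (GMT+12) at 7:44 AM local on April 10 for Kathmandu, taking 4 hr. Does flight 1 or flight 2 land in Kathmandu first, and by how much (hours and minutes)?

the first, by 6 hours 20 minutes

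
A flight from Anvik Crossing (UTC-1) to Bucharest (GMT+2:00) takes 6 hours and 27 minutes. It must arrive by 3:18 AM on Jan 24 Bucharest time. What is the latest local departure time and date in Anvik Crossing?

5:51 PM on January 23

Target arrival in UTC: 3:18 AM − 2:00 = 1:18 AM on Jan 24.
Subtract 6 hours and 27 minutes → departure 6:51 PM UTC on Jan 23.
Anvik Crossing is UTC−1:00: 6:51 PM − 1:00 = 5:51 PM on Jan 23.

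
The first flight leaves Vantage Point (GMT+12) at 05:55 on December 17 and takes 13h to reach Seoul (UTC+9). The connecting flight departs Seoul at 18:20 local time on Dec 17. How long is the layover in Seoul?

2 hours 25 minutes

Convert departure to UTC: 05:55 − 12:00 = 17:55 UTC on Dec 16.
Add 13 hours flight time → 06:55 UTC (Dec 17).
Seoul is UTC+9:00, so local arrival = 06:55 + 9:00 = 15:55 on Dec 17.
Layover = 18:20 − 15:55 = 2 hours 25 minutes.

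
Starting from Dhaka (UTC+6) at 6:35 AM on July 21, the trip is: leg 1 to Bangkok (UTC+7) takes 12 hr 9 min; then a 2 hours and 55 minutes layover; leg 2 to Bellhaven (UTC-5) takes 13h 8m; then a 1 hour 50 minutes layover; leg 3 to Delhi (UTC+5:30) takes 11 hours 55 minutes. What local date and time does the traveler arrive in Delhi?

12:02 AM on July 23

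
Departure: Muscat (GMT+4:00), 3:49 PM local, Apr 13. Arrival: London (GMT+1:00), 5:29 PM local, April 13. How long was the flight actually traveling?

4 hours 40 minutes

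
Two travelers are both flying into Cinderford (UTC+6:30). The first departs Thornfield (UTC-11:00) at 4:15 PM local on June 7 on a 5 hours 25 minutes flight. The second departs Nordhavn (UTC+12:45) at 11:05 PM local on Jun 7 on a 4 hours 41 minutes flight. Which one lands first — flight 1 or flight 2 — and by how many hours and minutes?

Flight 1 in UTC: 4:15 PM + 11:00 = 3:15 AM on Jun 8.
+5 hours and 25 minutes → arrive 8:40 AM UTC on Jun 8.
Flight 2 in UTC: 11:05 PM − 12:45 = 10:20 AM on Jun 7.
+4 hours and 41 minutes → arrive 3:01 PM UTC on Jun 7.
Flight 2 lands earlier by 17 hours 39 minutes.

the second, by 17 hours 39 minutes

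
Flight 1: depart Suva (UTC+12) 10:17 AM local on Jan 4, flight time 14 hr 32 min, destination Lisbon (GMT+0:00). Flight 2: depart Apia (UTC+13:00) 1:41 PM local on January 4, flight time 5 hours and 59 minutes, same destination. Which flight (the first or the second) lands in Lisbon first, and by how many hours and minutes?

the second, by 6 hours 9 minutes

Flight 1 in UTC: 10:17 AM − 12:00 = 10:17 PM on Jan 3.
+14 hours and 32 minutes → arrive 12:49 PM UTC on Jan 4.
Flight 2 in UTC: 1:41 PM − 13:00 = 12:41 AM on Jan 4.
+5 hours 59 minutes → arrive 6:40 AM UTC on Jan 4.
Flight 2 lands earlier by 6 hours 9 minutes.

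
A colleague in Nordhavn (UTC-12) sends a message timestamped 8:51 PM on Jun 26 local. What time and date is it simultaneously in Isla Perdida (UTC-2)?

6:51 AM on June 27

In UTC: 8:51 PM + 12:00 = 8:51 AM on Jun 27.
Isla Perdida is UTC−2:00: 8:51 AM − 2:00 = 6:51 AM on Jun 27.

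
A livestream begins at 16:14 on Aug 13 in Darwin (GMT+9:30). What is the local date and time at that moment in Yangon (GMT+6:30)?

In UTC: 16:14 − 9:30 = 06:44 on Aug 13.
Yangon is UTC+6:30: 06:44 + 6:30 = 13:14 on Aug 13.

13:14 on Aug 13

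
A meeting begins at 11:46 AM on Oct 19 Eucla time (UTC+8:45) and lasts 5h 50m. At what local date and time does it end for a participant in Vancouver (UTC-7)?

Convert start to UTC: 11:46 AM − 8:45 = 3:01 AM UTC on Oct 19.
Add 5 hours and 50 minutes duration → 8:51 AM UTC.
Vancouver is UTC−7:00, so local end time = 8:51 AM − 7:00 = 1:51 AM on Oct 19.

1:51 AM on Oct 19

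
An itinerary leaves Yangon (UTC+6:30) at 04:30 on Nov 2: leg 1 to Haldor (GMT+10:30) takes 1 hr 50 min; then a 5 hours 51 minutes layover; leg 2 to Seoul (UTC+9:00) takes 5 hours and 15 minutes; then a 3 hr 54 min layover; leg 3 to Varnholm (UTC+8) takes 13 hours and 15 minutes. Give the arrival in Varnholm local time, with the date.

Convert departure to UTC: 04:30 − 6:30 = 22:00 UTC on Nov 1.
Add 1 hour 50 minutes leg 1 → 23:50 UTC.
Add 5 hours 51 minutes layover in Haldor → 05:41 UTC (Nov 2).
Add 5 hours 15 minutes leg 2 → 10:56 UTC.
Add 3 hours 54 minutes layover in Seoul → 14:50 UTC.
Add 13 hours and 15 minutes leg 3 → 04:05 UTC (Nov 3).
Varnholm is UTC+8:00, so local arrival = 04:05 + 8:00 = 12:05 on Nov 3.

12:05 on Nov 3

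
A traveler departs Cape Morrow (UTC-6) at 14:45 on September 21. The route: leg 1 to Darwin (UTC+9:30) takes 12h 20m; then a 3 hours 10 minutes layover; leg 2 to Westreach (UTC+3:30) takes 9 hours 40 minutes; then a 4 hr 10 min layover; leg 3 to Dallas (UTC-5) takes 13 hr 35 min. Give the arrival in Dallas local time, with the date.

Convert departure to UTC: 14:45 + 6:00 = 20:45 UTC on Sep 21.
Add 12 hours and 20 minutes leg 1 → 09:05 UTC (Sep 22).
Add 3 hours 10 minutes layover in Darwin → 12:15 UTC.
Add 9 hours 40 minutes leg 2 → 21:55 UTC.
Add 4 hours 10 minutes layover in Westreach → 02:05 UTC (Sep 23).
Add 13 hours 35 minutes leg 3 → 15:40 UTC.
Dallas is UTC−5:00, so local arrival = 15:40 − 5:00 = 10:40 on Sep 23.

10:40 on Sep 23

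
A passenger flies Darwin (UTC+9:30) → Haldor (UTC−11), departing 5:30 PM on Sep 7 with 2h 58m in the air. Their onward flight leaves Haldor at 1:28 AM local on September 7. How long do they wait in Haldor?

Convert departure to UTC: 5:30 PM − 9:30 = 8:00 AM UTC on Sep 7.
Add 2 hours and 58 minutes flight time → 10:58 AM UTC.
Haldor is UTC−11:00, so local arrival = 10:58 AM − 11:00 = 11:58 PM on Sep 6.
Layover = 1:28 AM − 11:58 PM (+1 day) = 1 hour 30 minutes.

1 hour 30 minutes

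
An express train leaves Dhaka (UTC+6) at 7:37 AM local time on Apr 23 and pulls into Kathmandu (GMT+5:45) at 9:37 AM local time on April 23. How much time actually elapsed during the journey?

2 hours 15 minutes

Kathmandu is 0:15 behind Dhaka.
Clock-face elapsed time (ignoring zones) is 2 hours.
Actual elapsed = 2 hours + 0:15 = 2 hours 15 minutes.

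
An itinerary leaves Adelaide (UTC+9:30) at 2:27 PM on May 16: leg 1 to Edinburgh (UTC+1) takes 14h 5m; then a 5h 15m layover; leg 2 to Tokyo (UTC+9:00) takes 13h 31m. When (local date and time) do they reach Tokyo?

10:48 PM on May 17

Convert departure to UTC: 2:27 PM − 9:30 = 4:57 AM UTC on May 16.
Add 14 hours 5 minutes leg 1 → 7:02 PM UTC.
Add 5 hours 15 minutes layover in Edinburgh → 12:17 AM UTC (May 17).
Add 13 hours and 31 minutes leg 2 → 1:48 PM UTC.
Tokyo is UTC+9:00, so local arrival = 1:48 PM + 9:00 = 10:48 PM on May 17.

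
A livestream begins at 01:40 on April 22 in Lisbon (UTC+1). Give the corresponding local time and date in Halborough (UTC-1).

Halborough is 2:00 behind Lisbon.
Shift by the zone difference: 01:40 − 2:00 = 23:40 on Apr 21 in Halborough.

23:40 on Apr 21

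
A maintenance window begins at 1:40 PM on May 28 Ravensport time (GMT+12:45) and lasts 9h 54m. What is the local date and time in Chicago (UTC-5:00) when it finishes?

Convert start to UTC: 1:40 PM − 12:45 = 12:55 AM UTC on May 28.
Add 9 hours 54 minutes duration → 10:49 AM UTC.
Chicago is UTC−5:00, so local end time = 10:49 AM − 5:00 = 5:49 AM on May 28.

5:49 AM on May 28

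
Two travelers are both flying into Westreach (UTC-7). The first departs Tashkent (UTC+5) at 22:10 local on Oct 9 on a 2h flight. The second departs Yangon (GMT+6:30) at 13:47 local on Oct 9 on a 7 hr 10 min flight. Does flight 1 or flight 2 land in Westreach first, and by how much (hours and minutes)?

Flight 1 in UTC: 22:10 − 5:00 = 17:10 on Oct 9.
+2 hours → arrive 19:10 UTC on Oct 9.
Flight 2 in UTC: 13:47 − 6:30 = 07:17 on Oct 9.
+7 hours 10 minutes → arrive 14:27 UTC on Oct 9.
Flight 2 lands earlier by 4 hours 43 minutes.

the second, by 4 hours 43 minutes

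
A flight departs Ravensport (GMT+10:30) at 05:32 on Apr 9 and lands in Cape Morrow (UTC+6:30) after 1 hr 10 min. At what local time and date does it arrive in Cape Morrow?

Cape Morrow is 4:00 behind Ravensport.
After 1 hour and 10 minutes it is 06:42 in Ravensport.
Shift by the zone difference: 06:42 − 4:00 = 02:42 on Apr 9 in Cape Morrow.

02:42 on April 9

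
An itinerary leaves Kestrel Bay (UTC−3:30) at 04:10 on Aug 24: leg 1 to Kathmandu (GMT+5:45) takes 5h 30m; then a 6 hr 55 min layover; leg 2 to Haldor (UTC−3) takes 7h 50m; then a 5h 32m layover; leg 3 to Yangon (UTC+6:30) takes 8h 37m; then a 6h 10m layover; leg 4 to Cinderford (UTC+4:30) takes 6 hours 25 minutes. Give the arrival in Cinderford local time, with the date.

Convert departure to UTC: 04:10 + 3:30 = 07:40 UTC on Aug 24.
Add 5 hours 30 minutes leg 1 → 13:10 UTC.
Add 6 hours 55 minutes layover in Kathmandu → 20:05 UTC.
Add 7 hours 50 minutes leg 2 → 03:55 UTC (Aug 25).
Add 5 hours 32 minutes layover in Haldor → 09:27 UTC.
Add 8 hours and 37 minutes leg 3 → 18:04 UTC.
Add 6 hours and 10 minutes layover in Yangon → 00:14 UTC (Aug 26).
Add 6 hours and 25 minutes leg 4 → 06:39 UTC.
Cinderford is UTC+4:30, so local arrival = 06:39 + 4:30 = 11:09 on Aug 26.

11:09 on Aug 26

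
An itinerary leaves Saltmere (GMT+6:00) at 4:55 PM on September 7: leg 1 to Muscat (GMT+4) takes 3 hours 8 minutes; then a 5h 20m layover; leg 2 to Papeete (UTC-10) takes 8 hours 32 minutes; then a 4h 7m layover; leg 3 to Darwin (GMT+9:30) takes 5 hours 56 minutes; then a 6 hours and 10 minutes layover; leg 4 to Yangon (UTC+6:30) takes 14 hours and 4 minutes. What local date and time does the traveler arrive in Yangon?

4:42 PM on Sep 9

Convert departure to UTC: 4:55 PM − 6:00 = 10:55 AM UTC on Sep 7.
Add 3 hours and 8 minutes leg 1 → 2:03 PM UTC.
Add 5 hours 20 minutes layover in Muscat → 7:23 PM UTC.
Add 8 hours 32 minutes leg 2 → 3:55 AM UTC (Sep 8).
Add 4 hours and 7 minutes layover in Papeete → 8:02 AM UTC.
Add 5 hours 56 minutes leg 3 → 1:58 PM UTC.
Add 6 hours and 10 minutes layover in Darwin → 8:08 PM UTC.
Add 14 hours 4 minutes leg 4 → 10:12 AM UTC (Sep 9).
Yangon is UTC+6:30, so local arrival = 10:12 AM + 6:30 = 4:42 PM on Sep 9.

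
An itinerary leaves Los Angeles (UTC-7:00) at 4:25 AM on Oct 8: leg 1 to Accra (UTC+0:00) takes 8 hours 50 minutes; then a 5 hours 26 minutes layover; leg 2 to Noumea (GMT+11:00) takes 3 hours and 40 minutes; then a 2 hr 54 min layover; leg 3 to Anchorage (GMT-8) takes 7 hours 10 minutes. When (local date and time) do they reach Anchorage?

7:25 AM on October 9

Convert departure to UTC: 4:25 AM + 7:00 = 11:25 AM UTC on Oct 8.
Add 8 hours and 50 minutes leg 1 → 8:15 PM UTC.
Add 5 hours and 26 minutes layover in Accra → 1:41 AM UTC (Oct 9).
Add 3 hours and 40 minutes leg 2 → 5:21 AM UTC.
Add 2 hours and 54 minutes layover in Noumea → 8:15 AM UTC.
Add 7 hours and 10 minutes leg 3 → 3:25 PM UTC.
Anchorage is UTC−8:00, so local arrival = 3:25 PM − 8:00 = 7:25 AM on Oct 9.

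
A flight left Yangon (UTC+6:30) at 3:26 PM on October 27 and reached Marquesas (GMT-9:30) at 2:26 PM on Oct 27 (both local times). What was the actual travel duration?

15 hours

Marquesas is 16:00 behind Yangon.
Clock-face elapsed time (ignoring zones) is −1 hour.
Actual elapsed = −1 hour + 16:00 = 15 hours.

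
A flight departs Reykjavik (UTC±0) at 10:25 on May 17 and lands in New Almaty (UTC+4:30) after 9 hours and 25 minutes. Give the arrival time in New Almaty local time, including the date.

Reykjavik is at UTC+0, so departure is already 10:25 UTC on May 17.
Add 9 hours and 25 minutes travel time → 19:50 UTC.
New Almaty is UTC+4:30, so local arrival = 19:50 + 4:30 = 00:20 on May 18.

00:20 on May 18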